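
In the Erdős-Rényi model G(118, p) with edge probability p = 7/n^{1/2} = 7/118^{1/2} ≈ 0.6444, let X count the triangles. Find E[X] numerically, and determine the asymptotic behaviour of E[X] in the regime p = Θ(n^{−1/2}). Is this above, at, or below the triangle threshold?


Number of potential triangles: C(118, 3) = 266916.
Each occurs with probability p³ ≈ (0.6444)³ ≈ 2.675908e-01.
By linearity: E[X] = C(118, 3)·p³ ≈ 266916 · 2.675908e-01 ≈ 71424.2546.
Since α = 1/2 < 1, p = c/n^{1/2} ≫ 1/n is above the triangle threshold p ~ 1/n. Asymptotically E[X] ~ (c³/6)·n^{3(1−α)} = (7³/6)·n^{1.5} → ∞; triangles are abundant w.h.p.

E[X] ≈ 71424.2546; in regime p = Θ(1/n^{1/2}) E[X] diverges (above the triangle threshold p ~ 1/n).


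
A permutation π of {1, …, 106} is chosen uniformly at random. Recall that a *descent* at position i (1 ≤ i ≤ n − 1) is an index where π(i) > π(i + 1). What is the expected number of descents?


Write X = Σ X_I over i = 1, …, 105, with X_I the indicator of one descent.
There are 105 indicators.
For each fixed i, the pair (π(i), π(i+1)) is a uniformly random ordered pair of distinct values from {1, …, 106}; by symmetry P[π(i) > π(i+1)] = 1/2.
By linearity: E[X] = 105 · (1/2) = (106 − 1) · (1/2) = 105/2 ≈ 52.50000.

E[X] = 105/2 = 52.50000.


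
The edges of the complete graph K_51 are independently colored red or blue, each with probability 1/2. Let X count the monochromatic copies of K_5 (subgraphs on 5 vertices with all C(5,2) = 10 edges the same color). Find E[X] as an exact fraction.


Let X = Σ_S X_S over the C(51, 5) = 2349060 subsets S of size 5, where X_S = 1 if the K_5 on S is monochromatic.
For a fixed S, the K_5 on S has C(5, 2) = 10 edges. P[all 10 edges red] = (1/2)^10, and likewise for blue, so P[monochromatic] = 2·(1/2)^10 = 2^{1 − 10} = 1/512.
Summing: E[X] = C(51, 5) · 2^{1 − 10} = 2349060 · 1/512 = 587265/128.
Numerically: E[X] ≈ 4588.00781.

E[X] = C(51,5)·2^(1−C(5,2)) = 587265/128 ≈ 4588.00781.


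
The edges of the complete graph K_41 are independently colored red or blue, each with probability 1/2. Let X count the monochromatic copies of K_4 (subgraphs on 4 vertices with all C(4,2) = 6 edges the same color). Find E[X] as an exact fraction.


Let X = Σ_S X_S over the C(41, 4) = 101270 subsets S of size 4, where X_S = 1 if the K_4 on S is monochromatic.
For a fixed S, the K_4 on S has C(4, 2) = 6 edges. P[all 6 edges red] = (1/2)^6, and likewise for blue, so P[monochromatic] = 2·(1/2)^6 = 2^{1 − 6} = 1/32.
Summing: E[X] = C(41, 4) · 2^{1 − 6} = 101270 · 1/32 = 50635/16.
Numerically: E[X] ≈ 3164.688.

E[X] = C(41,4)·2^(1−C(4,2)) = 50635/16 ≈ 3164.688.


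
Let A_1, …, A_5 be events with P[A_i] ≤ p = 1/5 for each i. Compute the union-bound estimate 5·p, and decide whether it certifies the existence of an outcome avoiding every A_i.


Union bound: P[∪_{i=1}^{5} A_i] ≤ Σ_i P[A_i] ≤ 5·p = 5·(1/5) = 1.
Numerically: 1 ≈ 1.000.
Is 1 < 1? NO.
Since the bound 1 is ≥ 1, the union bound is uninformative here; it does NOT by itself certify existence.

5·p = 1 ≈ 1.000; existence NOT certified by the union bound.


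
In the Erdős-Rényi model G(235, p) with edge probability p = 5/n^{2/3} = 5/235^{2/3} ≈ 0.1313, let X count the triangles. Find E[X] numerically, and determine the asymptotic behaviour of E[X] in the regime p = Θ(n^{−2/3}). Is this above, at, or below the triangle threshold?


Number of potential triangles: C(235, 3) = 2135445.
Each occurs with probability p³ ≈ (0.1313)³ ≈ 2.263468e-03.
By linearity: E[X] = C(235, 3)·p³ ≈ 2135445 · 2.263468e-03 ≈ 4833.5106.
Since α = 2/3 < 1, p = c/n^{2/3} ≫ 1/n is above the triangle threshold p ~ 1/n. Asymptotically E[X] ~ (c³/6)·n^{3(1−α)} = (5³/6)·n^{1} → ∞; triangles are abundant w.h.p.

E[X] ≈ 4833.5106; in regime p = Θ(1/n^{2/3}) E[X] diverges (above the triangle threshold p ~ 1/n).


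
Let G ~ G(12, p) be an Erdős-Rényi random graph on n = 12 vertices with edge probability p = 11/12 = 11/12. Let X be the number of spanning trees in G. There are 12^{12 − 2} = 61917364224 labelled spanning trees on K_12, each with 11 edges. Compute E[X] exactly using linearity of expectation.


K_12 has 12^{12 − 2} = 61917364224 labelled spanning trees.
For each such spanning tree H, let X_H = 1 if all 11 edges of H are present in G. Then P[X_H = 1] = p^{11} = (11/12)^{11} = 285311670611/743008370688.
By linearity of expectation: E[X] = Σ_H E[X_H] = 61917364224 · p^{11} = 61917364224 · 285311670611/743008370688 = 285311670611/12.
Numerically: E[X] ≈ 2.38e+10.

E[X] = 61917364224 · (11/12)^{11} = 285311670611/12 ≈ 2.38e+10.


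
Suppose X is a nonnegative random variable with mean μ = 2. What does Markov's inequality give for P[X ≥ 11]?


μ = E[X] = 2, a = 11.
Markov: P[X ≥ 11] ≤ μ/a = (2)/11 = 2/11.
Numerically: ≈ 0.182.
(Since a = 11 > μ = 2.000, the bound 2/11 is < 1 and informative.)

P[X ≥ 11] ≤ 2/11 ≈ 0.182.


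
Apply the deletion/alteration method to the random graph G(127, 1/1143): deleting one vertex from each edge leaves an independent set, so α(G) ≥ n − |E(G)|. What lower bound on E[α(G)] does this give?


E[|E(G)|] = C(127, 2)·p = 8001 · (1/1143) = 7.
E[α(G)] ≥ n − E[|E(G)|] = 127 − 7 = 120.
Numerically: ≈ 120.0000.
(This is only a lower bound; the true E[α(G)] may be larger.)

E[α(G)] ≥ 120 ≈ 120.0000.


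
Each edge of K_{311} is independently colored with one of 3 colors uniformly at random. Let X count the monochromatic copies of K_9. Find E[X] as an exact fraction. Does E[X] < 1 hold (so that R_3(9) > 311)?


E[X] = C(311, 9) · 3^{1 − 36} = 66733530156060130 · 3^{−35} = 66733530156060130/50031545098999707.
As a reduced fraction: E[X] = 66733530156060130/50031545098999707 ≈ 1.3338.
Is E[X] < 1? NO.
Since E[X] ≥ 1, the first-moment bound is inconclusive at n = 311; it does NOT by itself certify R_3(9) > 311.

E[X] = 66733530156060130/50031545098999707 ≈ 1.3338; E[X] ≥ 1; first-moment method inconclusive here.


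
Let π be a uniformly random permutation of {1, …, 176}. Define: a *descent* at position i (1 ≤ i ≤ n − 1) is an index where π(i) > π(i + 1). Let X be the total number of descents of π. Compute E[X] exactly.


Write X = Σ X_I over i = 1, …, 175, with X_I the indicator of one descent.
There are 175 indicators.
For each fixed i, the pair (π(i), π(i+1)) is a uniformly random ordered pair of distinct values from {1, …, 176}; by symmetry P[π(i) > π(i+1)] = 1/2.
By linearity: E[X] = 175 · (1/2) = (176 − 1) · (1/2) = 175/2 ≈ 87.500000.

E[X] = 175/2 = 87.500000.


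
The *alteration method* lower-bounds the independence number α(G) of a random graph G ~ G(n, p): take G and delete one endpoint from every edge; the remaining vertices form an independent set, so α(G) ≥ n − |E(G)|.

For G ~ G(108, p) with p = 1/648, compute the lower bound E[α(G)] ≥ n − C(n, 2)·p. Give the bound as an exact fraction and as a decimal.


E[|E(G)|] = C(108, 2)·p = 5778 · (1/648) = 107/12.
E[α(G)] ≥ n − E[|E(G)|] = 108 − 107/12 = 1189/12.
Numerically: ≈ 99.083333.
(This is only a lower bound; the true E[α(G)] may be larger.)

E[α(G)] ≥ 1189/12 ≈ 99.083333.


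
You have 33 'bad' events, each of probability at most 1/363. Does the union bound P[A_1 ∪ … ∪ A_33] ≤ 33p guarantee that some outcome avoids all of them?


Union bound: P[∪_{i=1}^{33} A_i] ≤ Σ_i P[A_i] ≤ 33·p = 33·(1/363) = 1/11.
Numerically: 1/11 ≈ 0.09091.
Is 1/11 < 1? YES.
Since P[∪ A_i] ≤ 1/11 < 1, the complement has P[∩ A_i^c] ≥ 1 − 1/11 = 10/11 > 0, so some outcome avoids every A_i.

33·p = 1/11 ≈ 0.09091; existence CERTIFIED by the union bound.


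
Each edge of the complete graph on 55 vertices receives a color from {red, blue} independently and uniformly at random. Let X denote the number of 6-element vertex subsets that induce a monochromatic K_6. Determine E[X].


Let X = Σ_S X_S over the C(55, 6) = 28989675 subsets S of size 6, where X_S = 1 if the K_6 on S is monochromatic.
For a fixed S, the K_6 on S has C(6, 2) = 15 edges. P[all 15 edges red] = (1/2)^15, and likewise for blue, so P[monochromatic] = 2·(1/2)^15 = 2^{1 − 15} = 1/16384.
By linearity of expectation: E[X] = C(55, 6) · 2^{1 − 15} = 28989675 · 1/16384 = 28989675/16384.
Numerically: E[X] ≈ 1769.389343.

E[X] = C(55,6)·2^(1−C(6,2)) = 28989675/16384 ≈ 1769.389343.


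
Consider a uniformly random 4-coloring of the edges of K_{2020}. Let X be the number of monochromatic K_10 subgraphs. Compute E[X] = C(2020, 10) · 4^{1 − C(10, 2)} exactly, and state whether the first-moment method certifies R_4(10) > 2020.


E[X] = C(2020, 10) · 4^{1 − 45} = 304832018578739931133653656 · 4^{−44} = 304832018578739931133653656/309485009821345068724781056.
As a reduced fraction: E[X] = 38104002322342491391706707/38685626227668133590597632 ≈ 0.9850.
Is E[X] < 1? YES.
Since E[X] < 1, there exists a 4-coloring of K_{2020} with no monochromatic K_10; hence R_4(10) > 2020.

E[X] = 38104002322342491391706707/38685626227668133590597632 ≈ 0.9850; E[X] < 1, so R_4(10) > 2020.


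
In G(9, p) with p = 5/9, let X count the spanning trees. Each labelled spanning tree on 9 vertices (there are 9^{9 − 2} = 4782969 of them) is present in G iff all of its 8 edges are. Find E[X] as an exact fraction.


K_9 has 9^{9 − 2} = 4782969 labelled spanning trees.
For each such spanning tree H, let X_H = 1 if all 8 edges of H are present in G. Then P[X_H = 1] = p^{8} = (5/9)^{8} = 390625/43046721.
By linearity of expectation: E[X] = Σ_H E[X_H] = 4782969 · p^{8} = 4782969 · 390625/43046721 = 390625/9.
Numerically: E[X] ≈ 4.34e+04.

E[X] = 4782969 · (5/9)^{8} = 390625/9 ≈ 4.34e+04.


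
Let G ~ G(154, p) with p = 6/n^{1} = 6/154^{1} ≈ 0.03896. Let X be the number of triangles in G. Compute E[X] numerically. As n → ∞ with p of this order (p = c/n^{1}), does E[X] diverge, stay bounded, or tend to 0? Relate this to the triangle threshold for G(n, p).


Number of potential triangles: C(154, 3) = 596904.
Each occurs with probability p³ ≈ (0.03896)³ ≈ 5.914140e-05.
By linearity: E[X] = C(154, 3)·p³ ≈ 596904 · 5.914140e-05 ≈ 35.3017.
Here α = 1, so p = 6/n is exactly at the triangle threshold p ~ 1/n. Asymptotically E[X] → c³/6 = 6³/6 = 36 ≈ 36.0000, a bounded constant. In this regime the triangle count is asymptotically Poisson(c³/6).

E[X] ≈ 35.3017; in regime p = Θ(1/n^{1}) E[X] stays bounded (at the triangle threshold p ~ 1/n).


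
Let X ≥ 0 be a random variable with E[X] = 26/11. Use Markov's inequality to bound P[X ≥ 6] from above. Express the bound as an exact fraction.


μ = E[X] = 26/11, a = 6.
Markov: P[X ≥ 6] ≤ μ/a = (26/11)/6 = 13/33.
Numerically: ≈ 0.3939.
(Since a = 6 > μ = 2.3636, the bound 13/33 is < 1 and informative.)

P[X ≥ 6] ≤ 13/33 ≈ 0.3939.


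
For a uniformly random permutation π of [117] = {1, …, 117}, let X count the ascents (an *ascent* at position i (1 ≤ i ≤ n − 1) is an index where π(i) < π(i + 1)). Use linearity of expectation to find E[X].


Write X = Σ X_I over i = 1, …, 116, with X_I the indicator of one ascent.
There are 116 indicators.
For each fixed i, the pair (π(i), π(i+1)) is a uniformly random ordered pair of distinct values from {1, …, 117}; by symmetry P[π(i) < π(i+1)] = 1/2.
By linearity: E[X] = 116 · (1/2) = (117 − 1) · (1/2) = 58 ≈ 58.000.

E[X] = 58 = 58.000.


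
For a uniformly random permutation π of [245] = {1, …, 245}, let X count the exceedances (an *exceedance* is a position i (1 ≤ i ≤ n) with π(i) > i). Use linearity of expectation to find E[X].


Write X = Σ_{i=1}^{245} X_i, where X_i = 1_{π(i) > i}.
For each fixed i, π(i) is uniform over {1, …, 245} (marginal of a uniform permutation), so P[π(i) > i] = (n − i)/n. Summing: Σ_{i=1}^{245} (n − i)/n = (0 + 1 + … + 244)/245 = 245(245 − 1)/(2·245) = (245 − 1)/2.
Hence E[X] = Σ_{i=1}^{245} (245 − i)/245 = 122 ≈ 122.000000.

E[X] = 122 = 122.000000.


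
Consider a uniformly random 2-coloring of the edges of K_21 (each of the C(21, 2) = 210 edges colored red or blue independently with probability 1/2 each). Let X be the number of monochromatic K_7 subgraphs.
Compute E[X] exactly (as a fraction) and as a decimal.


Let X = Σ_S X_S over the C(21, 7) = 116280 subsets S of size 7, where X_S = 1 if the K_7 on S is monochromatic.
For a fixed S, the K_7 on S has C(7, 2) = 21 edges. P[all 21 edges red] = (1/2)^21, and likewise for blue, so P[monochromatic] = 2·(1/2)^21 = 2^{1 − 21} = 1/1048576.
Summing: E[X] = C(21, 7) · 2^{1 − 21} = 116280 · 1/1048576 = 14535/131072.
Numerically: E[X] ≈ 0.1109.

E[X] = C(21,7)·2^(1−C(7,2)) = 14535/131072 ≈ 0.1109.


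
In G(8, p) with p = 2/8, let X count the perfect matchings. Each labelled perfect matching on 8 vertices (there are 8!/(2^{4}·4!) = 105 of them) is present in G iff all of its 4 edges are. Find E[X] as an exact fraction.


K_8 has 8!/(2^{4}·4!) = 105 labelled perfect matchings.
For each such perfect matching H, let X_H = 1 if all 4 edges of H are present in G. Then P[X_H = 1] = p^{4} = (1/4)^{4} = 1/256.
Summing the indicators: E[X] = Σ_H E[X_H] = 105 · p^{4} = 105 · 1/256 = 105/256.
Numerically: E[X] ≈ 0.410156.

E[X] = 105 · (1/4)^{4} = 105/256 ≈ 0.410156.


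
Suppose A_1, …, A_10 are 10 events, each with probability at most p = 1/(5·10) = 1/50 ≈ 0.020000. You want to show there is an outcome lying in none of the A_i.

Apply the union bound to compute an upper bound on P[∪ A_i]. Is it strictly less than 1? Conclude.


Union bound: P[∪_{i=1}^{10} A_i] ≤ Σ_i P[A_i] ≤ 10·p = 10·(1/50) = 1/5.
Numerically: 1/5 ≈ 0.200000.
Is 1/5 < 1? YES.
Since P[∪ A_i] ≤ 1/5 < 1, the complement has P[∩ A_i^c] ≥ 1 − 1/5 = 4/5 > 0, so some outcome avoids every A_i.

10·p = 1/5 ≈ 0.200000; existence CERTIFIED by the union bound.


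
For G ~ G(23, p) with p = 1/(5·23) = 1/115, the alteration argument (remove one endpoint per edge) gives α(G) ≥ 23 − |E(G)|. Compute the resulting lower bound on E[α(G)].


E[|E(G)|] = C(23, 2)·p = 253 · (1/115) = 11/5.
E[α(G)] ≥ n − E[|E(G)|] = 23 − 11/5 = 104/5.
Numerically: ≈ 20.800.
(This is only a lower bound; the true E[α(G)] may be larger.)

E[α(G)] ≥ 104/5 ≈ 20.800.


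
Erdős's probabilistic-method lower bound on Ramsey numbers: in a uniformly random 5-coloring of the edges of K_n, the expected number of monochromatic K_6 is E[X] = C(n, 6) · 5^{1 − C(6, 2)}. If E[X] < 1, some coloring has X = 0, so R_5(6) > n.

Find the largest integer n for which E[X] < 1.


We need C(n, 6) · 5^{1 − 15} < 1, i.e. C(n, 6) < 5^{15 − 1} = 6103515625.
Check values of n near the boundary:
  n = 126: C(126, 6) = 4925156775; 4925156775 < 6103515625? YES
  n = 127: C(127, 6) = 5169379425; 5169379425 < 6103515625? YES
  n = 128: C(128, 6) = 5423611200; 5423611200 < 6103515625? YES
  n = 129: C(129, 6) = 5688177600; 5688177600 < 6103515625? YES
  n = 130: C(130, 6) = 5963412000; 5963412000 < 6103515625? YES
  n = 131: C(131, 6) = 6249655776; 6249655776 < 6103515625? NO
  n = 132: C(132, 6) = 6547258432; 6547258432 < 6103515625? NO
  n = 133: C(133, 6) = 6856577728; 6856577728 < 6103515625? NO
The largest n with C(n, 6) < 6103515625 is n = 130 (where E[X] = 47707296/48828125 ≈ 0.977045). Hence R_5(6) > 130, i.e. R_5(6) ≥ 131.

Largest n = 130; hence R_5(6) > 130.


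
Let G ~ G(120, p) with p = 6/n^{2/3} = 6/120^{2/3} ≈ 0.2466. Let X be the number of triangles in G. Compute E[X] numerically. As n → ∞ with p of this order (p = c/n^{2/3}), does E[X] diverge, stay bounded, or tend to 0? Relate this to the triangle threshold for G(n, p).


Number of potential triangles: C(120, 3) = 280840.
Each occurs with probability p³ ≈ (0.2466)³ ≈ 1.500000e-02.
By linearity: E[X] = C(120, 3)·p³ ≈ 280840 · 1.500000e-02 ≈ 4212.6000.
Since α = 2/3 < 1, p = c/n^{2/3} ≫ 1/n is above the triangle threshold p ~ 1/n. Asymptotically E[X] ~ (c³/6)·n^{3(1−α)} = (6³/6)·n^{1} → ∞; triangles are abundant w.h.p.

E[X] ≈ 4212.6000; in regime p = Θ(1/n^{2/3}) E[X] diverges (above the triangle threshold p ~ 1/n).


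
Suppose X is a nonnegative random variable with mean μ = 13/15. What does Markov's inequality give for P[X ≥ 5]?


μ = E[X] = 13/15, a = 5.
Markov: P[X ≥ 5] ≤ μ/a = (13/15)/5 = 13/75.
Numerically: ≈ 0.173333.
(Since a = 5 > μ = 0.866667, the bound 13/75 is < 1 and informative.)

P[X ≥ 5] ≤ 13/75 ≈ 0.173333.


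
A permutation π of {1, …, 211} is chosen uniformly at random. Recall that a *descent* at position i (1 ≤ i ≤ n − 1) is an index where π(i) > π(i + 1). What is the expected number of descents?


Write X = Σ X_I over i = 1, …, 210, with X_I the indicator of one descent.
There are 210 indicators.
For each fixed i, the pair (π(i), π(i+1)) is a uniformly random ordered pair of distinct values from {1, …, 211}; by symmetry P[π(i) > π(i+1)] = 1/2.
By linearity: E[X] = 210 · (1/2) = (211 − 1) · (1/2) = 105 ≈ 105.000000.

E[X] = 105 = 105.000000.


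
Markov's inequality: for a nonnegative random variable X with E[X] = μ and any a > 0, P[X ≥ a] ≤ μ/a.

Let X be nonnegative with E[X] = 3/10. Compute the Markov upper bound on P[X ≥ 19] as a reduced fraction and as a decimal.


μ = E[X] = 3/10, a = 19.
Markov: P[X ≥ 19] ≤ μ/a = (3/10)/19 = 3/190.
Numerically: ≈ 0.0158.
(Since a = 19 > μ = 0.3000, the bound 3/190 is < 1 and informative.)

P[X ≥ 19] ≤ 3/190 ≈ 0.0158.


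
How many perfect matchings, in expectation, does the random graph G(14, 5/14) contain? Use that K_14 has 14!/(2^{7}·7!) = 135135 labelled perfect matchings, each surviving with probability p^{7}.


K_14 has 14!/(2^{7}·7!) = 135135 labelled perfect matchings.
For each such perfect matching H, let X_H = 1 if all 7 edges of H are present in G. Then P[X_H = 1] = p^{7} = (5/14)^{7} = 78125/105413504.
By linearity: E[X] = Σ_H E[X_H] = 135135 · p^{7} = 135135 · 78125/105413504 = 1508203125/15059072.
Numerically: E[X] ≈ 100.152.

E[X] = 135135 · (5/14)^{7} = 1508203125/15059072 ≈ 100.152.


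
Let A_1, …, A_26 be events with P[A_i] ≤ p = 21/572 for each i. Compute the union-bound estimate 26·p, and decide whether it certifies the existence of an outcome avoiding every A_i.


Union bound: P[∪_{i=1}^{26} A_i] ≤ Σ_i P[A_i] ≤ 26·p = 26·(21/572) = 21/22.
Numerically: 21/22 ≈ 0.9545455.
Is 21/22 < 1? YES.
Since P[∪ A_i] ≤ 21/22 < 1, the complement has P[∩ A_i^c] ≥ 1 − 21/22 = 1/22 > 0, so some outcome avoids every A_i.

26·p = 21/22 ≈ 0.9545455; existence CERTIFIED by the union bound.


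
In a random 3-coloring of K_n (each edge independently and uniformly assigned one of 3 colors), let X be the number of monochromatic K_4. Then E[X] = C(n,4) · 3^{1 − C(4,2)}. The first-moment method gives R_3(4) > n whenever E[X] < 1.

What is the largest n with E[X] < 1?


We need C(n, 4) · 3^{1 − 6} < 1, i.e. C(n, 4) < 3^{6 − 1} = 243.
Check values of n near the boundary:
  n = 5: C(5, 4) = 5; 5 < 243? YES
  n = 6: C(6, 4) = 15; 15 < 243? YES
  n = 7: C(7, 4) = 35; 35 < 243? YES
  n = 8: C(8, 4) = 70; 70 < 243? YES
  n = 9: C(9, 4) = 126; 126 < 243? YES
  n = 10: C(10, 4) = 210; 210 < 243? YES
  n = 11: C(11, 4) = 330; 330 < 243? NO
The largest n with C(n, 4) < 243 is n = 10 (where E[X] = 70/81 ≈ 0.864). Hence R_3(4) > 10, i.e. R_3(4) ≥ 11.

Largest n = 10; hence R_3(4) > 10.


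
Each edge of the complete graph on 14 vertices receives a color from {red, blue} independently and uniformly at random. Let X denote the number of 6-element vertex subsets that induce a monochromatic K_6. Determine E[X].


Let X = Σ_S X_S over the C(14, 6) = 3003 subsets S of size 6, where X_S = 1 if the K_6 on S is monochromatic.
For a fixed S, the K_6 on S has C(6, 2) = 15 edges. P[all 15 edges red] = (1/2)^15, and likewise for blue, so P[monochromatic] = 2·(1/2)^15 = 2^{1 − 15} = 1/16384.
By linearity: E[X] = C(14, 6) · 2^{1 − 15} = 3003 · 1/16384 = 3003/16384.
Numerically: E[X] ≈ 0.183289.

E[X] = C(14,6)·2^(1−C(6,2)) = 3003/16384 ≈ 0.183289.


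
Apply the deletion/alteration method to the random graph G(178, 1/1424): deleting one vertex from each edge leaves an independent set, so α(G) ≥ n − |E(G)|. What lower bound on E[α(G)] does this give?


E[|E(G)|] = C(178, 2)·p = 15753 · (1/1424) = 177/16.
E[α(G)] ≥ n − E[|E(G)|] = 178 − 177/16 = 2671/16.
Numerically: ≈ 166.93750.
(This is only a lower bound; the true E[α(G)] may be larger.)

E[α(G)] ≥ 2671/16 ≈ 166.93750.


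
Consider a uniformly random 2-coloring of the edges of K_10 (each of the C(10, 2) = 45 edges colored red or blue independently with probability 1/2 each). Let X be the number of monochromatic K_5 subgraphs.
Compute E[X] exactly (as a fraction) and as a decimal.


Let X = Σ_S X_S over the C(10, 5) = 252 subsets S of size 5, where X_S = 1 if the K_5 on S is monochromatic.
For a fixed S, the K_5 on S has C(5, 2) = 10 edges. P[all 10 edges red] = (1/2)^10, and likewise for blue, so P[monochromatic] = 2·(1/2)^10 = 2^{1 − 10} = 1/512.
By linearity of expectation: E[X] = C(10, 5) · 2^{1 − 10} = 252 · 1/512 = 63/128.
Numerically: E[X] ≈ 0.492188.

E[X] = C(10,5)·2^(1−C(5,2)) = 63/128 ≈ 0.492188.


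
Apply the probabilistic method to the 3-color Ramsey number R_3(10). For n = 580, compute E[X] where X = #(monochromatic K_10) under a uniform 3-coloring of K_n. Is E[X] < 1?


E[X] = C(580, 10) · 3^{1 − 45} = 1098085496704252547920 · 3^{−44} = 1098085496704252547920/984770902183611232881.
As a reduced fraction: E[X] = 1098085496704252547920/984770902183611232881 ≈ 1.1151.
Is E[X] < 1? NO.
Since E[X] ≥ 1, the first-moment bound is inconclusive at n = 580; it does NOT by itself certify R_3(10) > 580.

E[X] = 1098085496704252547920/984770902183611232881 ≈ 1.1151; E[X] ≥ 1; first-moment method inconclusive here.


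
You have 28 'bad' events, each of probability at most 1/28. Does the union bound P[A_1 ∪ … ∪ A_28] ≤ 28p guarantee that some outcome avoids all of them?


Union bound: P[∪_{i=1}^{28} A_i] ≤ Σ_i P[A_i] ≤ 28·p = 28·(1/28) = 1.
Numerically: 1 ≈ 1.000000.
Is 1 < 1? NO.
Since the bound 1 is ≥ 1, the union bound is uninformative here; it does NOT by itself certify existence.

28·p = 1 ≈ 1.000000; existence NOT certified by the union bound.


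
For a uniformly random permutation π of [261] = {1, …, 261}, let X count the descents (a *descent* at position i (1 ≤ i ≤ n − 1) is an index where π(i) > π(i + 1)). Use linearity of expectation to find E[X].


Write X = Σ X_I over i = 1, …, 260, with X_I the indicator of one descent.
There are 260 indicators.
For each fixed i, the pair (π(i), π(i+1)) is a uniformly random ordered pair of distinct values from {1, …, 261}; by symmetry P[π(i) > π(i+1)] = 1/2.
By linearity: E[X] = 260 · (1/2) = (261 − 1) · (1/2) = 130 ≈ 130.000.

E[X] = 130 = 130.000.


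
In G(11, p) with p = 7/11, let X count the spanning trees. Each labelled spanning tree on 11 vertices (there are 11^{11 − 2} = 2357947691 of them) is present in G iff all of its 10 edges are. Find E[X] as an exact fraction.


K_11 has 11^{11 − 2} = 2357947691 labelled spanning trees.
For each such spanning tree H, let X_H = 1 if all 10 edges of H are present in G. Then P[X_H = 1] = p^{10} = (7/11)^{10} = 282475249/25937424601.
By linearity: E[X] = Σ_H E[X_H] = 2357947691 · p^{10} = 2357947691 · 282475249/25937424601 = 282475249/11.
Numerically: E[X] ≈ 2.57e+07.

E[X] = 2357947691 · (7/11)^{10} = 282475249/11 ≈ 2.57e+07.


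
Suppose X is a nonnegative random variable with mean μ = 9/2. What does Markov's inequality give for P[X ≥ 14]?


μ = E[X] = 9/2, a = 14.
Markov: P[X ≥ 14] ≤ μ/a = (9/2)/14 = 9/28.
Numerically: ≈ 0.321429.
(Since a = 14 > μ = 4.500000, the bound 9/28 is < 1 and informative.)

P[X ≥ 14] ≤ 9/28 ≈ 0.321429.


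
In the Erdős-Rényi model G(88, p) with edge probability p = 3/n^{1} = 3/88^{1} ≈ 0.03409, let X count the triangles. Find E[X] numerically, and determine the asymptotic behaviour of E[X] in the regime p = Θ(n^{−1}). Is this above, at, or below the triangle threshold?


Number of potential triangles: C(88, 3) = 109736.
Each occurs with probability p³ ≈ (0.03409)³ ≈ 3.962012e-05.
By linearity: E[X] = C(88, 3)·p³ ≈ 109736 · 3.962012e-05 ≈ 4.3478.
Here α = 1, so p = 3/n is exactly at the triangle threshold p ~ 1/n. Asymptotically E[X] → c³/6 = 3³/6 = 9/2 ≈ 4.5000, a bounded constant. In this regime the triangle count is asymptotically Poisson(c³/6).

E[X] ≈ 4.3478; in regime p = Θ(1/n^{1}) E[X] stays bounded (at the triangle threshold p ~ 1/n).


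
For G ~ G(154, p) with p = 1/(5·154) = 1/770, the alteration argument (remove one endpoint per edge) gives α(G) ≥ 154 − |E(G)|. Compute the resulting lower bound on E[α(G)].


E[|E(G)|] = C(154, 2)·p = 11781 · (1/770) = 153/10.
E[α(G)] ≥ n − E[|E(G)|] = 154 − 153/10 = 1387/10.
Numerically: ≈ 138.7000.
(This is only a lower bound; the true E[α(G)] may be larger.)

E[α(G)] ≥ 1387/10 ≈ 138.7000.


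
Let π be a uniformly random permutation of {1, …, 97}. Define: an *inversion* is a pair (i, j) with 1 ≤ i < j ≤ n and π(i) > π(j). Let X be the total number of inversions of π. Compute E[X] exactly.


Write X = Σ X_I over the C(97, 2) = 4656 pairs i < j, with X_I the indicator of one inversion.
There are 4656 indicators.
For each fixed pair i < j, the values π(i) and π(j) are two distinct elements of {1, …, 97} in uniformly random order; by symmetry P[π(i) > π(j)] = 1/2.
By linearity: E[X] = 4656 · (1/2) = C(97, 2) · (1/2) = 4656/2 = 2328 ≈ 2328.000.

E[X] = 2328 = 2328.000.


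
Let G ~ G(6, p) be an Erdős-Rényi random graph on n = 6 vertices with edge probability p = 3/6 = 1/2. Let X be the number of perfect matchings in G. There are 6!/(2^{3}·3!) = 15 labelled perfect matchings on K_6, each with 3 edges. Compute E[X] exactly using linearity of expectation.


K_6 has 6!/(2^{3}·3!) = 15 labelled perfect matchings.
For each such perfect matching H, let X_H = 1 if all 3 edges of H are present in G. Then P[X_H = 1] = p^{3} = (1/2)^{3} = 1/8.
By linearity of expectation: E[X] = Σ_H E[X_H] = 15 · p^{3} = 15 · 1/8 = 15/8.
Numerically: E[X] ≈ 1.875.

E[X] = 15 · (1/2)^{3} = 15/8 ≈ 1.875.


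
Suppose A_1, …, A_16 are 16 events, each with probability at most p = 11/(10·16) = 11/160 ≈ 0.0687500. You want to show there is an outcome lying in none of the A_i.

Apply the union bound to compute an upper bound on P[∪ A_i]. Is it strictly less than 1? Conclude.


Union bound: P[∪_{i=1}^{16} A_i] ≤ Σ_i P[A_i] ≤ 16·p = 16·(11/160) = 11/10.
Numerically: 11/10 ≈ 1.1000000.
Is 11/10 < 1? NO.
Since the bound 11/10 is ≥ 1, the union bound is uninformative here; it does NOT by itself certify existence.

16·p = 11/10 ≈ 1.1000000; existence NOT certified by the union bound.


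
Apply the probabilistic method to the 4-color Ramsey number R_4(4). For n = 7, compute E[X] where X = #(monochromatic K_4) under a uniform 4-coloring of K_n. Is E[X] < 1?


E[X] = C(7, 4) · 4^{1 − 6} = 35 · 4^{−5} = 35/1024.
As a reduced fraction: E[X] = 35/1024 ≈ 0.034180.
Is E[X] < 1? YES.
Since E[X] < 1, there exists a 4-coloring of K_{7} with no monochromatic K_4; hence R_4(4) > 7.

E[X] = 35/1024 ≈ 0.034180; E[X] < 1, so R_4(4) > 7.


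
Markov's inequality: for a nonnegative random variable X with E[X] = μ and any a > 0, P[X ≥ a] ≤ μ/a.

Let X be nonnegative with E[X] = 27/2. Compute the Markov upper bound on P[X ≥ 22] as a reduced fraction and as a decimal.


μ = E[X] = 27/2, a = 22.
Markov: P[X ≥ 22] ≤ μ/a = (27/2)/22 = 27/44.
Numerically: ≈ 0.614.
(Since a = 22 > μ = 13.500, the bound 27/44 is < 1 and informative.)

P[X ≥ 22] ≤ 27/44 ≈ 0.614.


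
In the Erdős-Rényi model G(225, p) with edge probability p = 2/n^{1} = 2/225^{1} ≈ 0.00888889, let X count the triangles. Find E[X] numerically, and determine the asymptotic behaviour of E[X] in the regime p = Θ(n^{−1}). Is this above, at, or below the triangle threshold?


Number of potential triangles: C(225, 3) = 1873200.
Each occurs with probability p³ ≈ (0.00888889)³ ≈ 7.02331962e-07.
By linearity: E[X] = C(225, 3)·p³ ≈ 1873200 · 7.02331962e-07 ≈ 1.315608.
Here α = 1, so p = 2/n is exactly at the triangle threshold p ~ 1/n. Asymptotically E[X] → c³/6 = 2³/6 = 4/3 ≈ 1.333333, a bounded constant. In this regime the triangle count is asymptotically Poisson(c³/6).

E[X] ≈ 1.315608; in regime p = Θ(1/n^{1}) E[X] stays bounded (at the triangle threshold p ~ 1/n).


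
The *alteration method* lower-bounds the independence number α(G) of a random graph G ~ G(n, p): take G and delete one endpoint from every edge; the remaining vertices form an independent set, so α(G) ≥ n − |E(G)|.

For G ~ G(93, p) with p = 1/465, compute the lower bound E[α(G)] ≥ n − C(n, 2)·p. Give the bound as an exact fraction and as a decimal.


E[|E(G)|] = C(93, 2)·p = 4278 · (1/465) = 46/5.
E[α(G)] ≥ n − E[|E(G)|] = 93 − 46/5 = 419/5.
Numerically: ≈ 83.800.
(This is only a lower bound; the true E[α(G)] may be larger.)

E[α(G)] ≥ 419/5 ≈ 83.800.


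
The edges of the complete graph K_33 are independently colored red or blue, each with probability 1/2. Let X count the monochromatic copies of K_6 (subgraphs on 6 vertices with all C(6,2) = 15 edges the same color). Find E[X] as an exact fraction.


Let X = Σ_S X_S over the C(33, 6) = 1107568 subsets S of size 6, where X_S = 1 if the K_6 on S is monochromatic.
For a fixed S, the K_6 on S has C(6, 2) = 15 edges. P[all 15 edges red] = (1/2)^15, and likewise for blue, so P[monochromatic] = 2·(1/2)^15 = 2^{1 − 15} = 1/16384.
By linearity of expectation: E[X] = C(33, 6) · 2^{1 − 15} = 1107568 · 1/16384 = 69223/1024.
Numerically: E[X] ≈ 67.600586.

E[X] = C(33,6)·2^(1−C(6,2)) = 69223/1024 ≈ 67.600586.


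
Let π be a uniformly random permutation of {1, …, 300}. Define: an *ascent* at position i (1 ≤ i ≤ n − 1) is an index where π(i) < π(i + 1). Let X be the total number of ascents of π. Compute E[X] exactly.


Write X = Σ X_I over i = 1, …, 299, with X_I the indicator of one ascent.
There are 299 indicators.
For each fixed i, the pair (π(i), π(i+1)) is a uniformly random ordered pair of distinct values from {1, …, 300}; by symmetry P[π(i) < π(i+1)] = 1/2.
By linearity: E[X] = 299 · (1/2) = (300 − 1) · (1/2) = 299/2 ≈ 149.500.

E[X] = 299/2 = 149.500.


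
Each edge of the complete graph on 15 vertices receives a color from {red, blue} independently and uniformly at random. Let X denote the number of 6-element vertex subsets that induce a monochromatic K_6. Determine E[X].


Let X = Σ_S X_S over the C(15, 6) = 5005 subsets S of size 6, where X_S = 1 if the K_6 on S is monochromatic.
For a fixed S, the K_6 on S has C(6, 2) = 15 edges. P[all 15 edges red] = (1/2)^15, and likewise for blue, so P[monochromatic] = 2·(1/2)^15 = 2^{1 − 15} = 1/16384.
Summing: E[X] = C(15, 6) · 2^{1 − 15} = 5005 · 1/16384 = 5005/16384.
Numerically: E[X] ≈ 0.3055.

E[X] = C(15,6)·2^(1−C(6,2)) = 5005/16384 ≈ 0.3055.


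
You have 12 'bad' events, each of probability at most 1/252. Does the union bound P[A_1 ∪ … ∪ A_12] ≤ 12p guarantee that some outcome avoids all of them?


Union bound: P[∪_{i=1}^{12} A_i] ≤ Σ_i P[A_i] ≤ 12·p = 12·(1/252) = 1/21.
Numerically: 1/21 ≈ 0.0476.
Is 1/21 < 1? YES.
Since P[∪ A_i] ≤ 1/21 < 1, the complement has P[∩ A_i^c] ≥ 1 − 1/21 = 20/21 > 0, so some outcome avoids every A_i.

12·p = 1/21 ≈ 0.0476; existence CERTIFIED by the union bound.


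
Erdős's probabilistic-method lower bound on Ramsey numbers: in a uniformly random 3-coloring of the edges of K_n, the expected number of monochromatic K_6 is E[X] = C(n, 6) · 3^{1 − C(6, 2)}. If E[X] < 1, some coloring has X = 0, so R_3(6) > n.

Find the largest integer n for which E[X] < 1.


We need C(n, 6) · 3^{1 − 15} < 1, i.e. C(n, 6) < 3^{15 − 1} = 4782969.
Check values of n near the boundary:
  n = 35: C(35, 6) = 1623160; 1623160 < 4782969? YES
  n = 36: C(36, 6) = 1947792; 1947792 < 4782969? YES
  n = 37: C(37, 6) = 2324784; 2324784 < 4782969? YES
  n = 38: C(38, 6) = 2760681; 2760681 < 4782969? YES
  n = 39: C(39, 6) = 3262623; 3262623 < 4782969? YES
  n = 40: C(40, 6) = 3838380; 3838380 < 4782969? YES
  n = 41: C(41, 6) = 4496388; 4496388 < 4782969? YES
  n = 42: C(42, 6) = 5245786; 5245786 < 4782969? NO
  n = 43: C(43, 6) = 6096454; 6096454 < 4782969? NO
  n = 44: C(44, 6) = 7059052; 7059052 < 4782969? NO
The largest n with C(n, 6) < 4782969 is n = 41 (where E[X] = 1498796/1594323 ≈ 0.9401). Hence R_3(6) > 41, i.e. R_3(6) ≥ 42.

Largest n = 41; hence R_3(6) > 41.


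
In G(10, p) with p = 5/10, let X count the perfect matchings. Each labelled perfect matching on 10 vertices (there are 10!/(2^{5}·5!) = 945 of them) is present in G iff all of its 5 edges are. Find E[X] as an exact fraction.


K_10 has 10!/(2^{5}·5!) = 945 labelled perfect matchings.
For each such perfect matching H, let X_H = 1 if all 5 edges of H are present in G. Then P[X_H = 1] = p^{5} = (1/2)^{5} = 1/32.
By linearity of expectation: E[X] = Σ_H E[X_H] = 945 · p^{5} = 945 · 1/32 = 945/32.
Numerically: E[X] ≈ 29.53.

E[X] = 945 · (1/2)^{5} = 945/32 ≈ 29.53.


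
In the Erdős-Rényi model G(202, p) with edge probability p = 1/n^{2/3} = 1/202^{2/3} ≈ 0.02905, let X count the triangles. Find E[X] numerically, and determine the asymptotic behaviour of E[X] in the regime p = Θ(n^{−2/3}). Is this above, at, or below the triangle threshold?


Number of potential triangles: C(202, 3) = 1353400.
Each occurs with probability p³ ≈ (0.02905)³ ≈ 2.450740e-05.
By linearity: E[X] = C(202, 3)·p³ ≈ 1353400 · 2.450740e-05 ≈ 33.1683.
Since α = 2/3 < 1, p = c/n^{2/3} ≫ 1/n is above the triangle threshold p ~ 1/n. Asymptotically E[X] ~ (c³/6)·n^{3(1−α)} = (1³/6)·n^{1} → ∞; triangles are abundant w.h.p.

E[X] ≈ 33.1683; in regime p = Θ(1/n^{2/3}) E[X] diverges (above the triangle threshold p ~ 1/n).


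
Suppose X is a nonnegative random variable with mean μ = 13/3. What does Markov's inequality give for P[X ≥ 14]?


μ = E[X] = 13/3, a = 14.
Markov: P[X ≥ 14] ≤ μ/a = (13/3)/14 = 13/42.
Numerically: ≈ 0.30952.
(Since a = 14 > μ = 4.33333, the bound 13/42 is < 1 and informative.)

P[X ≥ 14] ≤ 13/42 ≈ 0.30952.


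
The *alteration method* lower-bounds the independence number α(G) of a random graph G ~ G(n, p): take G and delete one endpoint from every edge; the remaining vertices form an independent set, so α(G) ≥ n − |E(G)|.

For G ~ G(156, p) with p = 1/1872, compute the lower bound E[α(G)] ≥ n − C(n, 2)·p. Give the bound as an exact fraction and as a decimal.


E[|E(G)|] = C(156, 2)·p = 12090 · (1/1872) = 155/24.
E[α(G)] ≥ n − E[|E(G)|] = 156 − 155/24 = 3589/24.
Numerically: ≈ 149.541667.
(This is only a lower bound; the true E[α(G)] may be larger.)

E[α(G)] ≥ 3589/24 ≈ 149.541667.


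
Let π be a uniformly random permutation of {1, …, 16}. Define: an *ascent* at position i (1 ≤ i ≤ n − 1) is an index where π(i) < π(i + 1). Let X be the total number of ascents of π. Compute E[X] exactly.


Write X = Σ X_I over i = 1, …, 15, with X_I the indicator of one ascent.
There are 15 indicators.
For each fixed i, the pair (π(i), π(i+1)) is a uniformly random ordered pair of distinct values from {1, …, 16}; by symmetry P[π(i) < π(i+1)] = 1/2.
By linearity: E[X] = 15 · (1/2) = (16 − 1) · (1/2) = 15/2 ≈ 7.50000.

E[X] = 15/2 = 7.50000.


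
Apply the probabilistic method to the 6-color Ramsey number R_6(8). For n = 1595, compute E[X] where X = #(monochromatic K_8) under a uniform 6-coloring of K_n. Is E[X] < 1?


E[X] = C(1595, 8) · 6^{1 − 28} = 1020772636343363633895 · 6^{−27} = 1020772636343363633895/1023490369077469249536.
As a reduced fraction: E[X] = 113419181815929292655/113721152119718805504 ≈ 0.9973.
Is E[X] < 1? YES.
Since E[X] < 1, there exists a 6-coloring of K_{1595} with no monochromatic K_8; hence R_6(8) > 1595.

E[X] = 113419181815929292655/113721152119718805504 ≈ 0.9973; E[X] < 1, so R_6(8) > 1595.


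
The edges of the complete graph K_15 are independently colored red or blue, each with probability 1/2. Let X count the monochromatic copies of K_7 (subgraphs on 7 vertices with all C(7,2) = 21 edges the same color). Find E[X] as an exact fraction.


Let X = Σ_S X_S over the C(15, 7) = 6435 subsets S of size 7, where X_S = 1 if the K_7 on S is monochromatic.
For a fixed S, the K_7 on S has C(7, 2) = 21 edges. P[all 21 edges red] = (1/2)^21, and likewise for blue, so P[monochromatic] = 2·(1/2)^21 = 2^{1 − 21} = 1/1048576.
By linearity of expectation: E[X] = C(15, 7) · 2^{1 − 21} = 6435 · 1/1048576 = 6435/1048576.
Numerically: E[X] ≈ 0.0061.

E[X] = C(15,7)·2^(1−C(7,2)) = 6435/1048576 ≈ 0.0061.


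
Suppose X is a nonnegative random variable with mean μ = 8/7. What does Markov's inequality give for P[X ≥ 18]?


μ = E[X] = 8/7, a = 18.
Markov: P[X ≥ 18] ≤ μ/a = (8/7)/18 = 4/63.
Numerically: ≈ 0.0635.
(Since a = 18 > μ = 1.1429, the bound 4/63 is < 1 and informative.)

P[X ≥ 18] ≤ 4/63 ≈ 0.0635.


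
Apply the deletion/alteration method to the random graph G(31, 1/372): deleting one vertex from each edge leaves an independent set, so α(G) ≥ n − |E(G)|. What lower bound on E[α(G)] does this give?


E[|E(G)|] = C(31, 2)·p = 465 · (1/372) = 5/4.
E[α(G)] ≥ n − E[|E(G)|] = 31 − 5/4 = 119/4.
Numerically: ≈ 29.7500.
(This is only a lower bound; the true E[α(G)] may be larger.)

E[α(G)] ≥ 119/4 ≈ 29.7500.


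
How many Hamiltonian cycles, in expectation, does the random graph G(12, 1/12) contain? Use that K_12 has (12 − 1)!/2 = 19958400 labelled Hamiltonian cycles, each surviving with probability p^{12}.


K_12 has (12 − 1)!/2 = 19958400 labelled Hamiltonian cycles.
For each such Hamiltonian cycle H, let X_H = 1 if all 12 edges of H are present in G. Then P[X_H = 1] = p^{12} = (1/12)^{12} = 1/8916100448256.
Summing the indicators: E[X] = Σ_H E[X_H] = 19958400 · p^{12} = 19958400 · 1/8916100448256 = 1925/859963392.
Numerically: E[X] ≈ 2.24e-06.

E[X] = 19958400 · (1/12)^{12} = 1925/859963392 ≈ 2.24e-06.


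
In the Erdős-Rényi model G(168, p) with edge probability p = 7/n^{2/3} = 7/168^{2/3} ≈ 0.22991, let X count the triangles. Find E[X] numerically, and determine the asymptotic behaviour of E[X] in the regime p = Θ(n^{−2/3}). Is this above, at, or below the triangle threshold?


Number of potential triangles: C(168, 3) = 776216.
Each occurs with probability p³ ≈ (0.22991)³ ≈ 1.2152778e-02.
By linearity: E[X] = C(168, 3)·p³ ≈ 776216 · 1.2152778e-02 ≈ 9433.18056.
Since α = 2/3 < 1, p = c/n^{2/3} ≫ 1/n is above the triangle threshold p ~ 1/n. Asymptotically E[X] ~ (c³/6)·n^{3(1−α)} = (7³/6)·n^{1} → ∞; triangles are abundant w.h.p.

E[X] ≈ 9433.18056; in regime p = Θ(1/n^{2/3}) E[X] diverges (above the triangle threshold p ~ 1/n).


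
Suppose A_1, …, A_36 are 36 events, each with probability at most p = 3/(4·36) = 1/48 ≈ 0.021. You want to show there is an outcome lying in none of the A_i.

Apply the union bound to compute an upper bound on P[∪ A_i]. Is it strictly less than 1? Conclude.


Union bound: P[∪_{i=1}^{36} A_i] ≤ Σ_i P[A_i] ≤ 36·p = 36·(1/48) = 3/4.
Numerically: 3/4 ≈ 0.750.
Is 3/4 < 1? YES.
Since P[∪ A_i] ≤ 3/4 < 1, the complement has P[∩ A_i^c] ≥ 1 − 3/4 = 1/4 > 0, so some outcome avoids every A_i.

36·p = 3/4 ≈ 0.750; existence CERTIFIED by the union bound.


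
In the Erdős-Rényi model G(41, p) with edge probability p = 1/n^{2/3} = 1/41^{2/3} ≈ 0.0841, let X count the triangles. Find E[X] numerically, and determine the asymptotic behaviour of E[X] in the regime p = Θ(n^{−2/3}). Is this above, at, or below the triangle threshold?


Number of potential triangles: C(41, 3) = 10660.
Each occurs with probability p³ ≈ (0.0841)³ ≈ 5.948840e-04.
By linearity: E[X] = C(41, 3)·p³ ≈ 10660 · 5.948840e-04 ≈ 6.3415.
Since α = 2/3 < 1, p = c/n^{2/3} ≫ 1/n is above the triangle threshold p ~ 1/n. Asymptotically E[X] ~ (c³/6)·n^{3(1−α)} = (1³/6)·n^{1} → ∞; triangles are abundant w.h.p.

E[X] ≈ 6.3415; in regime p = Θ(1/n^{2/3}) E[X] diverges (above the triangle threshold p ~ 1/n).
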